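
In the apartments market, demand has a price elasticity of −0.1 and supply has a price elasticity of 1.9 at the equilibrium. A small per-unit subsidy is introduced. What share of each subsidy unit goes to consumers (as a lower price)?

Consumer share = 0.95

For a small subsidy around the equilibrium, the benefit split depends on the relative slopes, which at a point are proportional to the elasticities.
Buyer share = εs/(εs + |εd|) = 1.9/(1.9 + 0.1) = 0.95; seller share = |εd|/(εs + |εd|) = 0.05.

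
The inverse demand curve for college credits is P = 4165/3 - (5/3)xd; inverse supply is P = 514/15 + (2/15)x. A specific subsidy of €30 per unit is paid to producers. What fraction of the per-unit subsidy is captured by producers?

Pre-subsidy: 4165/3 - (5/3)x = 514/15 + (2/15)x gives x* = 20311/27 and P* = 10900/81.
With the subsidy, sellers receive Ps = Pb + 30 for each unit, where Pb is the price buyers pay.
On the curves, Pb = 4165/3 - (5/3)x and Ps = 514/15 + (2/15)x; the wedge Ps − Pb = 30 gives 514/15 + (2/15)x − (4165/3 - (5/3)x) = 30, so x' = 20761/27.
Then Pb = 4165/3 − (5/3)·(20761/27) = 8650/81 and Ps = 514/15 + (2/15)·(20761/27) = 11080/81.
Buyers' price falls by P* − Pb = 10900/81 − 8650/81 = 250/9; sellers' price rises by Ps − P* = 11080/81 − 10900/81 = 20/9.
So producers capture (20/9)/30 = 2/27 of each unit of subsidy.

Producer share = 2/27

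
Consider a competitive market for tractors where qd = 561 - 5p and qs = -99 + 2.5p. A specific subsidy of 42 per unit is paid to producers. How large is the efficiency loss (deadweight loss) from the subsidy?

Deadweight loss = 1470

Pre-subsidy: 561 - 5p = -99 + 2.5p gives p* = 88, q* = 121.
With the subsidy, sellers receive ps = pb + 42 for each unit, where pb is the price buyers pay.
Supply in terms of pb becomes qs = -99 + 2.5(pb + 42) = 6 + 2.5pb. Setting this equal to demand: 561 - 5pb = 6 + 2.5pb, so pb = 74.
Sellers receive ps = 74 + 42 = 116; q' = 561 − 5·74 = 191.
The subsidy expands output by 191 − 121 = 70 past the efficient level; on those units the gap between marginal cost and willingness to pay runs from 0 up to 42.
DWL = ½ × 42 × 70 = 1470.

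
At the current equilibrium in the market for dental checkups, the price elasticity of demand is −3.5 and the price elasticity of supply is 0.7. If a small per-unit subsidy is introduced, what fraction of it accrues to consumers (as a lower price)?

For a small subsidy around the equilibrium, the benefit split depends on the relative slopes, which at a point are proportional to the elasticities.
Buyer share = εs/(εs + |εd|) = 0.7/(0.7 + 3.5) = 1/6; seller share = |εd|/(εs + |εd|) = 5/6.

Consumer share = 1/6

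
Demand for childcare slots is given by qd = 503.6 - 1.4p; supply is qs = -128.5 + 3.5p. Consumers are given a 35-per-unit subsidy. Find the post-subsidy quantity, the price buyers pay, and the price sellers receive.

q' = 358; buyers pay 104; sellers receive 139

Pre-subsidy: 503.6 - 1.4p = -128.5 + 3.5p gives p* = 129, q* = 323.
With the rebate, buyers effectively pay pb = ps − 35, where ps is the price sellers receive.
Demand in terms of ps becomes qd = 503.6 − 1.4(ps − 35) = 552.6 - 1.4ps. Setting this equal to supply: 552.6 - 1.4ps = -128.5 + 3.5ps, so ps = 139.
Buyers pay pb = 139 − 35 = 104; q' = -128.5 + 3.5·139 = 358.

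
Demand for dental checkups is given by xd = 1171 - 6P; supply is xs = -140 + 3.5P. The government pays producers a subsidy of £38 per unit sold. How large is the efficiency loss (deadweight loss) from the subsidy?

Pre-subsidy: 1171 - 6P = -140 + 3.5P gives P* = 138, x* = 343.
With the subsidy, sellers receive Ps = Pb + 38 for each unit, where Pb is the price buyers pay.
Supply in terms of Pb becomes xs = -140 + 3.5(Pb + 38) = -7 + 3.5Pb. Setting this equal to demand: 1171 - 6Pb = -7 + 3.5Pb, so Pb = 124.
Sellers receive Ps = 124 + 38 = 162; x' = 1171 − 6·124 = 427.
The subsidy expands output by 427 − 343 = 84 past the efficient level; on those units the gap between marginal cost and willingness to pay runs from 0 up to 38.
DWL = ½ × 38 × 84 = 1596.

Deadweight loss = £1596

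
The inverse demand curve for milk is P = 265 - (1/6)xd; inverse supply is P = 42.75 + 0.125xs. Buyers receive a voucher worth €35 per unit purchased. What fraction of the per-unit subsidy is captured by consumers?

Pre-subsidy: 265 - (1/6)x = 42.75 + 0.125x gives x* = 762 and P* = 138.
With the rebate, buyers effectively pay Pb = Ps − 35, where Ps is the price sellers receive.
On the curves, Pb = 265 - (1/6)x and Ps = 42.75 + 0.125x; the wedge Ps − Pb = 35 gives 42.75 + 0.125x − (265 - (1/6)x) = 35, so x' = 882.
Then Pb = 265 − (1/6)·882 = 118 and Ps = 42.75 + 0.125·882 = 153.
Buyers' price falls by P* − Pb = 138 − 118 = 20; sellers' price rises by Ps − P* = 153 − 138 = 15.
So consumers capture 20/35 = 4/7 of each unit of subsidy.

Consumer share = 4/7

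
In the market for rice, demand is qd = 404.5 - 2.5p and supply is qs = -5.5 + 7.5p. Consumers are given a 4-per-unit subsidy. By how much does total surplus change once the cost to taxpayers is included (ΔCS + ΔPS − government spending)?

Net change in total surplus = -15

Pre-subsidy: 404.5 - 2.5p = -5.5 + 7.5p gives p* = 41, q* = 302.
With the rebate, buyers effectively pay pb = ps − 4, where ps is the price sellers receive.
Demand in terms of ps becomes qd = 404.5 − 2.5(ps − 4) = 414.5 - 2.5ps. Setting this equal to supply: 414.5 - 2.5ps = -5.5 + 7.5ps, so ps = 42.
Buyers pay pb = 42 − 4 = 38; q' = -5.5 + 7.5·42 = 309.5.
ΔCS = ½(302 + 309.5)(41 − 38) = 917.25; ΔPS = ½(302 + 309.5)(42 − 41) = 305.75.
Government spending = 4 × 309.5 = 1238.
Net change = 917.25 + 305.75 − 1238 = -15. The loss equals the DWL triangle ½·4·7.5.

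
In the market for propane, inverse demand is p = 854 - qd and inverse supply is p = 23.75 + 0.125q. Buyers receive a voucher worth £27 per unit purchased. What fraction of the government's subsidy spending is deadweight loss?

Pre-subsidy: 854 - q = 23.75 + 0.125q gives q* = 738 and p* = 116.
With the rebate, buyers effectively pay pb = ps − 27, where ps is the price sellers receive.
On the curves, pb = 854 - q and ps = 23.75 + 0.125q; the wedge ps − pb = 27 gives 23.75 + 0.125q − (854 - q) = 27, so q' = 762.
Then pb = 854 − 1·762 = 92 and ps = 23.75 + 0.125·762 = 119.
ΔCS = ½(738 + 762)(116 − 92) = 18000; ΔPS = ½(738 + 762)(119 − 116) = 2250.
Government spending = 27 × 762 = 20574.
DWL = ½ × 27 × (762 − 738) = 324; fraction = 324 / 20574 = 2/127.

DWL / government spending = 2/127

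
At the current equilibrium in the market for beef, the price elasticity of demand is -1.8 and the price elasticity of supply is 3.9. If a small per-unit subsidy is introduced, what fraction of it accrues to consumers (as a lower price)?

For a small subsidy around the equilibrium, the benefit split depends on the relative slopes, which at a point are proportional to the elasticities.
Buyer share = εs/(εs + |εd|) = 3.9/(3.9 + 1.8) = 13/19; seller share = |εd|/(εs + |εd|) = 6/19.

Consumer share = 13/19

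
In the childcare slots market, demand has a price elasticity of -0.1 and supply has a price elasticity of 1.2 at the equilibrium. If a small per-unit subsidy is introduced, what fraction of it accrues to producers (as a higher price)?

Producer share = 1/13

For a small subsidy around the equilibrium, the benefit split depends on the relative slopes, which at a point are proportional to the elasticities.
Buyer share = εs/(εs + |εd|) = 1.2/(1.2 + 0.1) = 12/13; seller share = |εd|/(εs + |εd|) = 1/13.
So producers capture 1/13 of the subsidy.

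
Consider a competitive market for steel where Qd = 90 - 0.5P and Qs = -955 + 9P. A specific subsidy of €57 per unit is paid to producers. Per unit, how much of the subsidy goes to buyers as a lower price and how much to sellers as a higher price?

Pre-subsidy: 90 - 0.5P = -955 + 9P gives P* = 110, Q* = 35.
With the subsidy, sellers receive Ps = Pb + 57 for each unit, where Pb is the price buyers pay.
Supply in terms of Pb becomes Qs = -955 + 9(Pb + 57) = -442 + 9Pb. Setting this equal to demand: 90 - 0.5Pb = -442 + 9Pb, so Pb = 56.
Sellers receive Ps = 56 + 57 = 113; Q' = 90 − 0.5·56 = 62.
Buyers' price falls by P* − Pb = 110 − 56 = 54; sellers' price rises by Ps − P* = 113 − 110 = 3.

Buyers gain €54 per unit; sellers gain €3 per unit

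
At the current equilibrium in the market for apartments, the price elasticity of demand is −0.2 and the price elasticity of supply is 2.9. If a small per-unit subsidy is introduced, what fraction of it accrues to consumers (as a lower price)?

Consumer share = 29/31

For a small subsidy around the equilibrium, the benefit split depends on the relative slopes, which at a point are proportional to the elasticities.
Buyer share = εs/(εs + |εd|) = 2.9/(2.9 + 0.2) = 29/31; seller share = |εd|/(εs + |εd|) = 2/31.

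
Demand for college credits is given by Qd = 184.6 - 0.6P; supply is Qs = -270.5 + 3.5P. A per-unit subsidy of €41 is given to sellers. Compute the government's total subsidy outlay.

Government cost = €5699

Pre-subsidy: 184.6 - 0.6P = -270.5 + 3.5P gives P* = 111, Q* = 118.
With the subsidy, sellers receive Ps = Pb + 41 for each unit, where Pb is the price buyers pay.
Supply in terms of Pb becomes Qs = -270.5 + 3.5(Pb + 41) = -127 + 3.5Pb. Setting this equal to demand: 184.6 - 0.6Pb = -127 + 3.5Pb, so Pb = 76.
Sellers receive Ps = 76 + 41 = 117; Q' = 184.6 − 0.6·76 = 139.
Government outlay = subsidy × quantity = 41 × 139 = 5699.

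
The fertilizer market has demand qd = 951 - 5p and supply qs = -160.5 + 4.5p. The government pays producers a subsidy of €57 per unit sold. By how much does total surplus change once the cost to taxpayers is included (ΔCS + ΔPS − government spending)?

Pre-subsidy: 951 - 5p = -160.5 + 4.5p gives p* = 117, q* = 366.
With the subsidy, sellers receive ps = pb + 57 for each unit, where pb is the price buyers pay.
Supply in terms of pb becomes qs = -160.5 + 4.5(pb + 57) = 96 + 4.5pb. Setting this equal to demand: 951 - 5pb = 96 + 4.5pb, so pb = 90.
Sellers receive ps = 90 + 57 = 147; q' = 951 − 5·90 = 501.
ΔCS = ½(366 + 501)(117 − 90) = 11704.5; ΔPS = ½(366 + 501)(147 − 117) = 13005.
Government spending = 57 × 501 = 28557.
Net change = 11704.5 + 13005 − 28557 = -3847.5. The loss equals the DWL triangle ½·57·135.

Net change in total surplus = -€3847.5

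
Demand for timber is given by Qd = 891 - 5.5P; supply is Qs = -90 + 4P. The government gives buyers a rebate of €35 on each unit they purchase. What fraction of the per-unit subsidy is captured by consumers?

Pre-subsidy: 891 - 5.5P = -90 + 4P gives P* = 1962/19, Q* = 6138/19.
With the rebate, buyers effectively pay Pb = Ps − 35, where Ps is the price sellers receive.
Demand in terms of Ps becomes Qd = 891 − 5.5(Ps − 35) = 1083.5 - 5.5Ps. Setting this equal to supply: 1083.5 - 5.5Ps = -90 + 4Ps, so Ps = 2347/19.
Buyers pay Pb = 2347/19 − 35 = 1682/19; Q' = -90 + 4·(2347/19) = 7678/19.
Buyers' price falls by P* − Pb = 1962/19 − 1682/19 = 280/19; sellers' price rises by Ps − P* = 2347/19 − 1962/19 = 385/19.
So consumers capture (280/19)/35 = 8/19 of each unit of subsidy.

Consumer share = 8/19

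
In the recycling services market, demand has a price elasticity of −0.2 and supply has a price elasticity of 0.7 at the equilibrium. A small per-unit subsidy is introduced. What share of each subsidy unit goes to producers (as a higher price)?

For a small subsidy around the equilibrium, the benefit split depends on the relative slopes, which at a point are proportional to the elasticities.
Buyer share = εs/(εs + |εd|) = 0.7/(0.7 + 0.2) = 7/9; seller share = |εd|/(εs + |εd|) = 2/9.
So producers capture 2/9 of the subsidy.

Producer share = 2/9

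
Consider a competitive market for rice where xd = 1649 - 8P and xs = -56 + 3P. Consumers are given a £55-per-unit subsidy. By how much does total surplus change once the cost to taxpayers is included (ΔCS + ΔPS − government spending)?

Net change in total surplus = -£3300

Pre-subsidy: 1649 - 8P = -56 + 3P gives P* = 155, x* = 409.
With the rebate, buyers effectively pay Pb = Ps − 55, where Ps is the price sellers receive.
Demand in terms of Ps becomes xd = 1649 − 8(Ps − 55) = 2089 - 8Ps. Setting this equal to supply: 2089 - 8Ps = -56 + 3Ps, so Ps = 195.
Buyers pay Pb = 195 − 55 = 140; x' = -56 + 3·195 = 529.
ΔCS = ½(409 + 529)(155 − 140) = 7035; ΔPS = ½(409 + 529)(195 − 155) = 18760.
Government spending = 55 × 529 = 29095.
Net change = 7035 + 18760 − 29095 = -3300. The loss equals the DWL triangle ½·55·120.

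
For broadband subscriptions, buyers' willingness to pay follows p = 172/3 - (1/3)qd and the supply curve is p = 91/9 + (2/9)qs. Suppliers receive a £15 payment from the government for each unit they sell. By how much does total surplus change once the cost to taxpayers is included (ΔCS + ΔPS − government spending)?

Net change in total surplus = -£202.5

Pre-subsidy: 172/3 - (1/3)q = 91/9 + (2/9)q gives q* = 85 and p* = 29.
With the subsidy, sellers receive ps = pb + 15 for each unit, where pb is the price buyers pay.
On the curves, pb = 172/3 - (1/3)q and ps = 91/9 + (2/9)q; the wedge ps − pb = 15 gives 91/9 + (2/9)q − (172/3 - (1/3)q) = 15, so q' = 112.
Then pb = 172/3 − (1/3)·112 = 20 and ps = 91/9 + (2/9)·112 = 35.
ΔCS = ½(85 + 112)(29 − 20) = 886.5; ΔPS = ½(85 + 112)(35 − 29) = 591.
Government spending = 15 × 112 = 1680.
Net change = 886.5 + 591 − 1680 = -202.5. The loss equals the DWL triangle ½·15·27.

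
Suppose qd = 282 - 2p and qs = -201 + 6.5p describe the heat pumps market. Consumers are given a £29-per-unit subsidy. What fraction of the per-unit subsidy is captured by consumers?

Pre-subsidy: 282 - 2p = -201 + 6.5p gives p* = 966/17, q* = 2862/17.
With the rebate, buyers effectively pay pb = ps − 29, where ps is the price sellers receive.
Demand in terms of ps becomes qd = 282 − 2(ps − 29) = 340 - 2ps. Setting this equal to supply: 340 - 2ps = -201 + 6.5ps, so ps = 1082/17.
Buyers pay pb = 1082/17 − 29 = 589/17; q' = -201 + 6.5·(1082/17) = 3616/17.
Buyers' price falls by p* − pb = 966/17 − 589/17 = 377/17; sellers' price rises by ps − p* = 1082/17 − 966/17 = 116/17.
So consumers capture (377/17)/29 = 13/17 of each unit of subsidy.

Consumer share = 13/17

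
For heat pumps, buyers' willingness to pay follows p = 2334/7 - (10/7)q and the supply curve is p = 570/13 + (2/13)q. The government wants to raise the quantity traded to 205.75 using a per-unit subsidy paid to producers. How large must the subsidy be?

Required subsidy s = 36 per unit

At q = 205.75, from the demand curve buyers pay pb = 2334/7 − (10/7)·205.75 = 39.5; from the supply curve sellers need ps = 570/13 + (2/13)·205.75 = 75.5.
The subsidy must fill the gap: s = ps − pb = 75.5 − 39.5 = 36.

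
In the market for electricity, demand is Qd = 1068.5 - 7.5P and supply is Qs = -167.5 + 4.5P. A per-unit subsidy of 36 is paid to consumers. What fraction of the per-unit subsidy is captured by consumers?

Pre-subsidy: 1068.5 - 7.5P = -167.5 + 4.5P gives P* = 103, Q* = 296.
With the rebate, buyers effectively pay Pb = Ps − 36, where Ps is the price sellers receive.
Demand in terms of Ps becomes Qd = 1068.5 − 7.5(Ps − 36) = 1338.5 - 7.5Ps. Setting this equal to supply: 1338.5 - 7.5Ps = -167.5 + 4.5Ps, so Ps = 125.5.
Buyers pay Pb = 125.5 − 36 = 89.5; Q' = -167.5 + 4.5·125.5 = 397.25.
Buyers' price falls by P* − Pb = 103 − 89.5 = 13.5; sellers' price rises by Ps − P* = 125.5 − 103 = 22.5.
So consumers capture 13.5/36 = 0.375 of each unit of subsidy.

Consumer share = 0.375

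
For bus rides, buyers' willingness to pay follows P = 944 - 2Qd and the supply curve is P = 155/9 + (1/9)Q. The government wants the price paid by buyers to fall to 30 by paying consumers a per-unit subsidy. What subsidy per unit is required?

Required subsidy s = 38 per unit

At a buyer price of 30, quantity demanded is 472 − 0.5·30 = 457.
Sellers supply 457 only when they receive Ps = 155/9 + (1/9)·457 = 68.
s = Ps − Pb = 68 − 30 = 38.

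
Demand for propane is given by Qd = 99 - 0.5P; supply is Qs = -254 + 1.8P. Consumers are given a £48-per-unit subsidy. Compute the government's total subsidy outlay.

Government cost = 45312/23

Pre-subsidy: 99 - 0.5P = -254 + 1.8P gives P* = 3530/23, Q* = 512/23.
With the rebate, buyers effectively pay Pb = Ps − 48, where Ps is the price sellers receive.
Demand in terms of Ps becomes Qd = 99 − 0.5(Ps − 48) = 123 - 0.5Ps. Setting this equal to supply: 123 - 0.5Ps = -254 + 1.8Ps, so Ps = 3770/23.
Buyers pay Pb = 3770/23 − 48 = 2666/23; Q' = -254 + 1.8·(3770/23) = 944/23.
Government outlay = subsidy × quantity = 48 × 944/23 = 45312/23.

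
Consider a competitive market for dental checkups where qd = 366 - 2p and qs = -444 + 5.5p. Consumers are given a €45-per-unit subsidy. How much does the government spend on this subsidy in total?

Government cost = €9720

Pre-subsidy: 366 - 2p = -444 + 5.5p gives p* = 108, q* = 150.
With the rebate, buyers effectively pay pb = ps − 45, where ps is the price sellers receive.
Demand in terms of ps becomes qd = 366 − 2(ps − 45) = 456 - 2ps. Setting this equal to supply: 456 - 2ps = -444 + 5.5ps, so ps = 120.
Buyers pay pb = 120 − 45 = 75; q' = -444 + 5.5·120 = 216.
Government outlay = subsidy × quantity = 45 × 216 = 9720.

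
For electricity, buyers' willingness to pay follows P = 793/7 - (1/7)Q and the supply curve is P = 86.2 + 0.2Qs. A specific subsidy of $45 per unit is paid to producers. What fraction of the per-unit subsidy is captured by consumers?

Consumer share = 5/12

Pre-subsidy: 793/7 - (1/7)Q = 86.2 + 0.2Q gives Q* = 79 and P* = 102.
With the subsidy, sellers receive Ps = Pb + 45 for each unit, where Pb is the price buyers pay.
On the curves, Pb = 793/7 - (1/7)Q and Ps = 86.2 + 0.2Q; the wedge Ps − Pb = 45 gives 86.2 + 0.2Q − (793/7 - (1/7)Q) = 45, so Q' = 210.25.
Then Pb = 793/7 − (1/7)·210.25 = 83.25 and Ps = 86.2 + 0.2·210.25 = 128.25.
Buyers' price falls by P* − Pb = 102 − 83.25 = 18.75; sellers' price rises by Ps − P* = 128.25 − 102 = 26.25.
So consumers capture 18.75/45 = 5/12 of each unit of subsidy.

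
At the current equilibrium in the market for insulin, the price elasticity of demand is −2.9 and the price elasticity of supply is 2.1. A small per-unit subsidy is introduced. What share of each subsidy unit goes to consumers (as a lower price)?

For a small subsidy around the equilibrium, the benefit split depends on the relative slopes, which at a point are proportional to the elasticities.
Buyer share = εs/(εs + |εd|) = 2.1/(2.1 + 2.9) = 0.42; seller share = |εd|/(εs + |εd|) = 0.58.

Consumer share = 0.42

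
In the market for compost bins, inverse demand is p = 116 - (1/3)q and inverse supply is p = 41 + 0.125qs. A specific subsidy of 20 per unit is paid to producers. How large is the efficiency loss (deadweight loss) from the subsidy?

Pre-subsidy: 116 - (1/3)q = 41 + 0.125q gives q* = 1800/11 and p* = 676/11.
With the subsidy, sellers receive ps = pb + 20 for each unit, where pb is the price buyers pay.
On the curves, pb = 116 - (1/3)q and ps = 41 + 0.125q; the wedge ps − pb = 20 gives 41 + 0.125q − (116 - (1/3)q) = 20, so q' = 2280/11.
Then pb = 116 − (1/3)·(2280/11) = 516/11 and ps = 41 + 0.125·(2280/11) = 736/11.
The subsidy expands output by 2280/11 − 1800/11 = 480/11 past the efficient level; on those units the gap between marginal cost and willingness to pay runs from 0 up to 20.
DWL = ½ × 20 × 480/11 = 4800/11.

Deadweight loss = 4800/11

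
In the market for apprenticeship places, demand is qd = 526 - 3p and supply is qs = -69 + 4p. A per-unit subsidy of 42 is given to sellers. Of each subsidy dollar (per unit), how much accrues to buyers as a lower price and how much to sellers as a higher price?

Buyers gain 24 per unit; sellers gain 18 per unit

Pre-subsidy: 526 - 3p = -69 + 4p gives p* = 85, q* = 271.
With the subsidy, sellers receive ps = pb + 42 for each unit, where pb is the price buyers pay.
Supply in terms of pb becomes qs = -69 + 4(pb + 42) = 99 + 4pb. Setting this equal to demand: 526 - 3pb = 99 + 4pb, so pb = 61.
Sellers receive ps = 61 + 42 = 103; q' = 526 − 3·61 = 343.
Buyers' price falls by p* − pb = 85 − 61 = 24; sellers' price rises by ps − p* = 103 − 85 = 18.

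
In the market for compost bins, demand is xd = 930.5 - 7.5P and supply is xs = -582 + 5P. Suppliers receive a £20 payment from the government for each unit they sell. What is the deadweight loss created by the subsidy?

Deadweight loss = £600

Pre-subsidy: 930.5 - 7.5P = -582 + 5P gives P* = 121, x* = 23.
With the subsidy, sellers receive Ps = Pb + 20 for each unit, where Pb is the price buyers pay.
Supply in terms of Pb becomes xs = -582 + 5(Pb + 20) = -482 + 5Pb. Setting this equal to demand: 930.5 - 7.5Pb = -482 + 5Pb, so Pb = 113.
Sellers receive Ps = 113 + 20 = 133; x' = 930.5 − 7.5·113 = 83.
The subsidy expands output by 83 − 23 = 60 past the efficient level; on those units the gap between marginal cost and willingness to pay runs from 0 up to 20.
DWL = ½ × 20 × 60 = 600.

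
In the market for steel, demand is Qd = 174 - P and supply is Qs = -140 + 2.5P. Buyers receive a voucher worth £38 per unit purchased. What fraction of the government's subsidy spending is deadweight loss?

Pre-subsidy: 174 - P = -140 + 2.5P gives P* = 628/7, Q* = 590/7.
With the rebate, buyers effectively pay Pb = Ps − 38, where Ps is the price sellers receive.
Demand in terms of Ps becomes Qd = 174 − 1(Ps − 38) = 212 - Ps. Setting this equal to supply: 212 - Ps = -140 + 2.5Ps, so Ps = 704/7.
Buyers pay Pb = 704/7 − 38 = 438/7; Q' = -140 + 2.5·(704/7) = 780/7.
ΔCS = ½(590/7 + 780/7)(628/7 − 438/7) = 130150/49; ΔPS = ½(590/7 + 780/7)(704/7 − 628/7) = 52060/49.
Government spending = 38 × 780/7 = 29640/7.
DWL = ½ × 38 × (780/7 − 590/7) = 3610/7; fraction = (3610/7) / (29640/7) = 19/156.

DWL / government spending = 19/156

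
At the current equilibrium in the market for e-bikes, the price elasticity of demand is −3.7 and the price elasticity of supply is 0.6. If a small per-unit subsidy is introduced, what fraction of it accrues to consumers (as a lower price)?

For a small subsidy around the equilibrium, the benefit split depends on the relative slopes, which at a point are proportional to the elasticities.
Buyer share = εs/(εs + |εd|) = 0.6/(0.6 + 3.7) = 6/43; seller share = |εd|/(εs + |εd|) = 37/43.

Consumer share = 6/43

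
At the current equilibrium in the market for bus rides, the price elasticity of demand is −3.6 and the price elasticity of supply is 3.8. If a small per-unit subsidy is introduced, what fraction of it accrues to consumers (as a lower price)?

For a small subsidy around the equilibrium, the benefit split depends on the relative slopes, which at a point are proportional to the elasticities.
Buyer share = εs/(εs + |εd|) = 3.8/(3.8 + 3.6) = 19/37; seller share = |εd|/(εs + |εd|) = 18/37.

Consumer share = 19/37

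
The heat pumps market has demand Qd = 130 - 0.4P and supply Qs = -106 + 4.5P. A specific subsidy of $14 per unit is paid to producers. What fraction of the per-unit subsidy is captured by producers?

Pre-subsidy: 130 - 0.4P = -106 + 4.5P gives P* = 2360/49, Q* = 5426/49.
With the subsidy, sellers receive Ps = Pb + 14 for each unit, where Pb is the price buyers pay.
Supply in terms of Pb becomes Qs = -106 + 4.5(Pb + 14) = -43 + 4.5Pb. Setting this equal to demand: 130 - 0.4Pb = -43 + 4.5Pb, so Pb = 1730/49.
Sellers receive Ps = 1730/49 + 14 = 2416/49; Q' = 130 − 0.4·(1730/49) = 5678/49.
Buyers' price falls by P* − Pb = 2360/49 − 1730/49 = 90/7; sellers' price rises by Ps − P* = 2416/49 − 2360/49 = 8/7.
So producers capture (8/7)/14 = 4/49 of each unit of subsidy.

Producer share = 4/49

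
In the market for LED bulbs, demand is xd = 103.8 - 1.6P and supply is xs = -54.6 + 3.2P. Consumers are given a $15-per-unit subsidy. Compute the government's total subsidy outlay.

Pre-subsidy: 103.8 - 1.6P = -54.6 + 3.2P gives P* = 33, x* = 51.
With the rebate, buyers effectively pay Pb = Ps − 15, where Ps is the price sellers receive.
Demand in terms of Ps becomes xd = 103.8 − 1.6(Ps − 15) = 127.8 - 1.6Ps. Setting this equal to supply: 127.8 - 1.6Ps = -54.6 + 3.2Ps, so Ps = 38.
Buyers pay Pb = 38 − 15 = 23; x' = -54.6 + 3.2·38 = 67.
Government outlay = subsidy × quantity = 15 × 67 = 1005.

Government cost = $1005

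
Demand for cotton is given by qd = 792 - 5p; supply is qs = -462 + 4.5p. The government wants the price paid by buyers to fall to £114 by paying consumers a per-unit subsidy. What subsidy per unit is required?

Required subsidy s = £38 per unit

At a buyer price of 114, quantity demanded is 792 − 5·114 = 222.
Sellers supply 222 only when they receive ps with -462 + 4.5·ps = 222, i.e. ps = 152.
s = ps − pb = 152 − 114 = 38.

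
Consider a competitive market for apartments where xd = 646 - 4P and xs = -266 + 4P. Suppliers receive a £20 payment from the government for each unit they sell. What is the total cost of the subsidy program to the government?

Government cost = £4600

Pre-subsidy: 646 - 4P = -266 + 4P gives P* = 114, x* = 190.
With the subsidy, sellers receive Ps = Pb + 20 for each unit, where Pb is the price buyers pay.
Supply in terms of Pb becomes xs = -266 + 4(Pb + 20) = -186 + 4Pb. Setting this equal to demand: 646 - 4Pb = -186 + 4Pb, so Pb = 104.
Sellers receive Ps = 104 + 20 = 124; x' = 646 − 4·104 = 230.
Government outlay = subsidy × quantity = 20 × 230 = 4600.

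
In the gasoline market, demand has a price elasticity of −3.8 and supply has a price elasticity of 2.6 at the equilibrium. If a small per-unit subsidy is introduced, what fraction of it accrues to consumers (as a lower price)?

Consumer share = 0.40625

For a small subsidy around the equilibrium, the benefit split depends on the relative slopes, which at a point are proportional to the elasticities.
Buyer share = εs/(εs + |εd|) = 2.6/(2.6 + 3.8) = 0.40625; seller share = |εd|/(εs + |εd|) = 0.59375.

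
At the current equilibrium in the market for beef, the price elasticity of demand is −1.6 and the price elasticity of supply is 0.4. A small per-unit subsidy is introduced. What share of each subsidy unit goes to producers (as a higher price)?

For a small subsidy around the equilibrium, the benefit split depends on the relative slopes, which at a point are proportional to the elasticities.
Buyer share = εs/(εs + |εd|) = 0.4/(0.4 + 1.6) = 0.2; seller share = |εd|/(εs + |εd|) = 0.8.
So producers capture 0.8 of the subsidy.

Producer share = 0.8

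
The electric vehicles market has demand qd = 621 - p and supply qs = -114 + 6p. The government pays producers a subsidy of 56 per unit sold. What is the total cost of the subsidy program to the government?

Pre-subsidy: 621 - p = -114 + 6p gives p* = 105, q* = 516.
With the subsidy, sellers receive ps = pb + 56 for each unit, where pb is the price buyers pay.
Supply in terms of pb becomes qs = -114 + 6(pb + 56) = 222 + 6pb. Setting this equal to demand: 621 - pb = 222 + 6pb, so pb = 57.
Sellers receive ps = 57 + 56 = 113; q' = 621 − 1·57 = 564.
Government outlay = subsidy × quantity = 56 × 564 = 31584.

Government cost = 31584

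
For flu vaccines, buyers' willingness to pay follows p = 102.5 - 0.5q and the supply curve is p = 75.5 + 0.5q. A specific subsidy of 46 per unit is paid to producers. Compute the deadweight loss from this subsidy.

Pre-subsidy: 102.5 - 0.5q = 75.5 + 0.5q gives q* = 27 and p* = 89.
With the subsidy, sellers receive ps = pb + 46 for each unit, where pb is the price buyers pay.
On the curves, pb = 102.5 - 0.5q and ps = 75.5 + 0.5q; the wedge ps − pb = 46 gives 75.5 + 0.5q − (102.5 - 0.5q) = 46, so q' = 73.
Then pb = 102.5 − 0.5·73 = 66 and ps = 75.5 + 0.5·73 = 112.
The subsidy expands output by 73 − 27 = 46 past the efficient level; on those units the gap between marginal cost and willingness to pay runs from 0 up to 46.
DWL = ½ × 46 × 46 = 1058.

Deadweight loss = 1058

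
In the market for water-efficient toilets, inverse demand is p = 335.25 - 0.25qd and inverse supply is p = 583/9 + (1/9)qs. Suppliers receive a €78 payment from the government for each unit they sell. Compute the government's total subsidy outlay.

Government cost = €75270

Pre-subsidy: 335.25 - 0.25q = 583/9 + (1/9)q gives q* = 749 and p* = 148.
With the subsidy, sellers receive ps = pb + 78 for each unit, where pb is the price buyers pay.
On the curves, pb = 335.25 - 0.25q and ps = 583/9 + (1/9)q; the wedge ps − pb = 78 gives 583/9 + (1/9)q − (335.25 - 0.25q) = 78, so q' = 965.
Then pb = 335.25 − 0.25·965 = 94 and ps = 583/9 + (1/9)·965 = 172.
Government outlay = subsidy × quantity = 78 × 965 = 75270.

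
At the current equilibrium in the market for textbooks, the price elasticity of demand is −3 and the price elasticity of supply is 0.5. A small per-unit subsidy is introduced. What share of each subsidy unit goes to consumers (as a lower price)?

For a small subsidy around the equilibrium, the benefit split depends on the relative slopes, which at a point are proportional to the elasticities.
Buyer share = εs/(εs + |εd|) = 0.5/(0.5 + 3) = 1/7; seller share = |εd|/(εs + |εd|) = 6/7.

Consumer share = 1/7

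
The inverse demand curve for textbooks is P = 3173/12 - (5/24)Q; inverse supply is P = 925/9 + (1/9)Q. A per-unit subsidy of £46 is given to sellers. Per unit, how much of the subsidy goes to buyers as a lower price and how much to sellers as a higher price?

Pre-subsidy: 3173/12 - (5/24)Q = 925/9 + (1/9)Q gives Q* = 506 and P* = 159.
With the subsidy, sellers receive Ps = Pb + 46 for each unit, where Pb is the price buyers pay.
On the curves, Pb = 3173/12 - (5/24)Q and Ps = 925/9 + (1/9)Q; the wedge Ps − Pb = 46 gives 925/9 + (1/9)Q − (3173/12 - (5/24)Q) = 46, so Q' = 650.
Then Pb = 3173/12 − (5/24)·650 = 129 and Ps = 925/9 + (1/9)·650 = 175.
Buyers' price falls by P* − Pb = 159 − 129 = 30; sellers' price rises by Ps − P* = 175 − 159 = 16.

Buyers gain £30 per unit; sellers gain £16 per unit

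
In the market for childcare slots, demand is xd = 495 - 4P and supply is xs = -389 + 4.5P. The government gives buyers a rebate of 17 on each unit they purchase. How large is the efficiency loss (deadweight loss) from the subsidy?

Pre-subsidy: 495 - 4P = -389 + 4.5P gives P* = 104, x* = 79.
With the rebate, buyers effectively pay Pb = Ps − 17, where Ps is the price sellers receive.
Demand in terms of Ps becomes xd = 495 − 4(Ps − 17) = 563 - 4Ps. Setting this equal to supply: 563 - 4Ps = -389 + 4.5Ps, so Ps = 112.
Buyers pay Pb = 112 − 17 = 95; x' = -389 + 4.5·112 = 115.
The subsidy expands output by 115 − 79 = 36 past the efficient level; on those units the gap between marginal cost and willingness to pay runs from 0 up to 17.
DWL = ½ × 17 × 36 = 306.

Deadweight loss = 306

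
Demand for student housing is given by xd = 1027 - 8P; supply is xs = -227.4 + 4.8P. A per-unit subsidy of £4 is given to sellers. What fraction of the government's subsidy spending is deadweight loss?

Pre-subsidy: 1027 - 8P = -227.4 + 4.8P gives P* = 98, x* = 243.
With the subsidy, sellers receive Ps = Pb + 4 for each unit, where Pb is the price buyers pay.
Supply in terms of Pb becomes xs = -227.4 + 4.8(Pb + 4) = -208.2 + 4.8Pb. Setting this equal to demand: 1027 - 8Pb = -208.2 + 4.8Pb, so Pb = 96.5.
Sellers receive Ps = 96.5 + 4 = 100.5; x' = 1027 − 8·96.5 = 255.
ΔCS = ½(243 + 255)(98 − 96.5) = 373.5; ΔPS = ½(243 + 255)(100.5 − 98) = 622.5.
Government spending = 4 × 255 = 1020.
DWL = ½ × 4 × (255 − 243) = 24; fraction = 24 / 1020 = 2/85.

DWL / government spending = 2/85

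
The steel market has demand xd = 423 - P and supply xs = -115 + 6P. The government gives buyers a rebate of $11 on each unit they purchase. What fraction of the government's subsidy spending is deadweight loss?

Pre-subsidy: 423 - P = -115 + 6P gives P* = 538/7, x* = 2423/7.
With the rebate, buyers effectively pay Pb = Ps − 11, where Ps is the price sellers receive.
Demand in terms of Ps becomes xd = 423 − 1(Ps − 11) = 434 - Ps. Setting this equal to supply: 434 - Ps = -115 + 6Ps, so Ps = 549/7.
Buyers pay Pb = 549/7 − 11 = 472/7; x' = -115 + 6·(549/7) = 2489/7.
ΔCS = ½(2423/7 + 2489/7)(538/7 − 472/7) = 162096/49; ΔPS = ½(2423/7 + 2489/7)(549/7 − 538/7) = 27016/49.
Government spending = 11 × 2489/7 = 27379/7.
DWL = ½ × 11 × (2489/7 − 2423/7) = 363/7; fraction = (363/7) / (27379/7) = 33/2489.

DWL / government spending = 33/2489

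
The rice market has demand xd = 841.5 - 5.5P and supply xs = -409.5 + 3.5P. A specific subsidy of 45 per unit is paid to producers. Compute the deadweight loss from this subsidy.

Pre-subsidy: 841.5 - 5.5P = -409.5 + 3.5P gives P* = 139, x* = 77.
With the subsidy, sellers receive Ps = Pb + 45 for each unit, where Pb is the price buyers pay.
Supply in terms of Pb becomes xs = -409.5 + 3.5(Pb + 45) = -252 + 3.5Pb. Setting this equal to demand: 841.5 - 5.5Pb = -252 + 3.5Pb, so Pb = 121.5.
Sellers receive Ps = 121.5 + 45 = 166.5; x' = 841.5 − 5.5·121.5 = 173.25.
The subsidy expands output by 173.25 − 77 = 96.25 past the efficient level; on those units the gap between marginal cost and willingness to pay runs from 0 up to 45.
DWL = ½ × 45 × 96.25 = 2165.625.

Deadweight loss = 2165.625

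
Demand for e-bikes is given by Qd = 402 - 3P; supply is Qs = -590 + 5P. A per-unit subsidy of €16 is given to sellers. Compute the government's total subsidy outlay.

Pre-subsidy: 402 - 3P = -590 + 5P gives P* = 124, Q* = 30.
With the subsidy, sellers receive Ps = Pb + 16 for each unit, where Pb is the price buyers pay.
Supply in terms of Pb becomes Qs = -590 + 5(Pb + 16) = -510 + 5Pb. Setting this equal to demand: 402 - 3Pb = -510 + 5Pb, so Pb = 114.
Sellers receive Ps = 114 + 16 = 130; Q' = 402 − 3·114 = 60.
Government outlay = subsidy × quantity = 16 × 60 = 960.

Government cost = €960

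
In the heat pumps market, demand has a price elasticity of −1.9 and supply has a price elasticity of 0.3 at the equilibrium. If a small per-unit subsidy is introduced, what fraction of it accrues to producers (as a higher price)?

For a small subsidy around the equilibrium, the benefit split depends on the relative slopes, which at a point are proportional to the elasticities.
Buyer share = εs/(εs + |εd|) = 0.3/(0.3 + 1.9) = 3/22; seller share = |εd|/(εs + |εd|) = 19/22.
So producers capture 19/22 of the subsidy.

Producer share = 19/22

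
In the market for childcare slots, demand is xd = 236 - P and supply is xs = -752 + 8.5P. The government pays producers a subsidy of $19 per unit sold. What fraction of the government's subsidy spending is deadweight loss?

Pre-subsidy: 236 - P = -752 + 8.5P gives P* = 104, x* = 132.
With the subsidy, sellers receive Ps = Pb + 19 for each unit, where Pb is the price buyers pay.
Supply in terms of Pb becomes xs = -752 + 8.5(Pb + 19) = -590.5 + 8.5Pb. Setting this equal to demand: 236 - Pb = -590.5 + 8.5Pb, so Pb = 87.
Sellers receive Ps = 87 + 19 = 106; x' = 236 − 1·87 = 149.
ΔCS = ½(132 + 149)(104 − 87) = 2388.5; ΔPS = ½(132 + 149)(106 − 104) = 281.
Government spending = 19 × 149 = 2831.
DWL = ½ × 19 × (149 − 132) = 161.5; fraction = 161.5 / 2831 = 17/298.

DWL / government spending = 17/298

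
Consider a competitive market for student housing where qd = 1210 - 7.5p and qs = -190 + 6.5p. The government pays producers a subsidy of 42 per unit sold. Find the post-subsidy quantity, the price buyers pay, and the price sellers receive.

Pre-subsidy: 1210 - 7.5p = -190 + 6.5p gives p* = 100, q* = 460.
With the subsidy, sellers receive ps = pb + 42 for each unit, where pb is the price buyers pay.
Supply in terms of pb becomes qs = -190 + 6.5(pb + 42) = 83 + 6.5pb. Setting this equal to demand: 1210 - 7.5pb = 83 + 6.5pb, so pb = 80.5.
Sellers receive ps = 80.5 + 42 = 122.5; q' = 1210 − 7.5·80.5 = 606.25.

q' = 606.25; buyers pay 80.5; sellers receive 122.5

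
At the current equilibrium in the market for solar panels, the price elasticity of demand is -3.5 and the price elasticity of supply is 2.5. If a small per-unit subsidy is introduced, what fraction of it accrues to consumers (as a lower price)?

Consumer share = 5/12

For a small subsidy around the equilibrium, the benefit split depends on the relative slopes, which at a point are proportional to the elasticities.
Buyer share = εs/(εs + |εd|) = 2.5/(2.5 + 3.5) = 5/12; seller share = |εd|/(εs + |εd|) = 7/12.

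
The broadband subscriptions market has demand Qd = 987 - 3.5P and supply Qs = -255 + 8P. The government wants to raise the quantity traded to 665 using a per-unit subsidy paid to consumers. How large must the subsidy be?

Required subsidy s = 23 per unit

At Q = 665, invert demand for the buyer price: Pb = (987 − 665)/3.5 = 92; invert supply for the seller price: Ps = (665 − (-255))/8 = 115.
The subsidy must fill the gap: s = Ps − Pb = 115 − 92 = 23.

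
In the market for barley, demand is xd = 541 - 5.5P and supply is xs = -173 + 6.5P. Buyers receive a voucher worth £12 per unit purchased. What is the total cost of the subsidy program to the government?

Government cost = £2994

Pre-subsidy: 541 - 5.5P = -173 + 6.5P gives P* = 59.5, x* = 213.75.
With the rebate, buyers effectively pay Pb = Ps − 12, where Ps is the price sellers receive.
Demand in terms of Ps becomes xd = 541 − 5.5(Ps − 12) = 607 - 5.5Ps. Setting this equal to supply: 607 - 5.5Ps = -173 + 6.5Ps, so Ps = 65.
Buyers pay Pb = 65 − 12 = 53; x' = -173 + 6.5·65 = 249.5.
Government outlay = subsidy × quantity = 12 × 249.5 = 2994.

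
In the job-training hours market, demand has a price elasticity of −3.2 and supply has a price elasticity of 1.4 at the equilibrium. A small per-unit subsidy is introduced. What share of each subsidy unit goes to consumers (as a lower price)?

For a small subsidy around the equilibrium, the benefit split depends on the relative slopes, which at a point are proportional to the elasticities.
Buyer share = εs/(εs + |εd|) = 1.4/(1.4 + 3.2) = 7/23; seller share = |εd|/(εs + |εd|) = 16/23.

Consumer share = 7/23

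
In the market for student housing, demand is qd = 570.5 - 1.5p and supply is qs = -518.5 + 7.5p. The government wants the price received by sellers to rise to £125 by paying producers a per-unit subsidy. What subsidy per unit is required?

Required subsidy s = £24 per unit

At a seller price of 125, quantity supplied is -518.5 + 7.5·125 = 419.
Buyers absorb 419 only when they pay pb with 570.5 − 1.5·pb = 419, i.e. pb = 101.
s = ps − pb = 125 − 101 = 24.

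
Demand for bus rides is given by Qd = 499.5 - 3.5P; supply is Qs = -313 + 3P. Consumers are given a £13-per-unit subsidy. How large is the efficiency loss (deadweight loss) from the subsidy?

Pre-subsidy: 499.5 - 3.5P = -313 + 3P gives P* = 125, Q* = 62.
With the rebate, buyers effectively pay Pb = Ps − 13, where Ps is the price sellers receive.
Demand in terms of Ps becomes Qd = 499.5 − 3.5(Ps − 13) = 545 - 3.5Ps. Setting this equal to supply: 545 - 3.5Ps = -313 + 3Ps, so Ps = 132.
Buyers pay Pb = 132 − 13 = 119; Q' = -313 + 3·132 = 83.
The subsidy expands output by 83 − 62 = 21 past the efficient level; on those units the gap between marginal cost and willingness to pay runs from 0 up to 13.
DWL = ½ × 13 × 21 = 136.5.

Deadweight loss = £136.5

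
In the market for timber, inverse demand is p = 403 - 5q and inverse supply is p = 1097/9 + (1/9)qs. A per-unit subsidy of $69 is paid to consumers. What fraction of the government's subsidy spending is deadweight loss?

DWL / government spending = 27/274

Pre-subsidy: 403 - 5q = 1097/9 + (1/9)q gives q* = 55 and p* = 128.
With the rebate, buyers effectively pay pb = ps − 69, where ps is the price sellers receive.
On the curves, pb = 403 - 5q and ps = 1097/9 + (1/9)q; the wedge ps − pb = 69 gives 1097/9 + (1/9)q − (403 - 5q) = 69, so q' = 68.5.
Then pb = 403 − 5·68.5 = 60.5 and ps = 1097/9 + (1/9)·68.5 = 129.5.
ΔCS = ½(55 + 68.5)(128 − 60.5) = 4168.125; ΔPS = ½(55 + 68.5)(129.5 − 128) = 92.625.
Government spending = 69 × 68.5 = 4726.5.
DWL = ½ × 69 × (68.5 − 55) = 465.75; fraction = 465.75 / 4726.5 = 27/274.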